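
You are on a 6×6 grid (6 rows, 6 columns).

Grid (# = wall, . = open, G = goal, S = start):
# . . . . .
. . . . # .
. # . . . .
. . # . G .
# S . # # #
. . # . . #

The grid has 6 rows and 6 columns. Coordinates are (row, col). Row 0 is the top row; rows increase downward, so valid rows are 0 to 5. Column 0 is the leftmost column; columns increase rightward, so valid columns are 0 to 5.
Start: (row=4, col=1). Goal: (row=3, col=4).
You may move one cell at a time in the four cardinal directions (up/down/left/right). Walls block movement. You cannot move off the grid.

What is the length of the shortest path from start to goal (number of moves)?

BFS from (row=4, col=1) until reaching (row=3, col=4):
  Distance 0: (row=4, col=1)
  Distance 1: (row=3, col=1), (row=4, col=2), (row=5, col=1)
  Distance 2: (row=3, col=0), (row=5, col=0)
  Distance 3: (row=2, col=0)
  Distance 4: (row=1, col=0)
  Distance 5: (row=1, col=1)
  Distance 6: (row=0, col=1), (row=1, col=2)
  Distance 7: (row=0, col=2), (row=1, col=3), (row=2, col=2)
  Distance 8: (row=0, col=3), (row=2, col=3)
  Distance 9: (row=0, col=4), (row=2, col=4), (row=3, col=3)
  Distance 10: (row=0, col=5), (row=2, col=5), (row=3, col=4)  <- goal reached here
One shortest path (10 moves): (row=4, col=1) -> (row=3, col=1) -> (row=3, col=0) -> (row=2, col=0) -> (row=1, col=0) -> (row=1, col=1) -> (row=1, col=2) -> (row=1, col=3) -> (row=2, col=3) -> (row=2, col=4) -> (row=3, col=4)

Answer: Shortest path length: 10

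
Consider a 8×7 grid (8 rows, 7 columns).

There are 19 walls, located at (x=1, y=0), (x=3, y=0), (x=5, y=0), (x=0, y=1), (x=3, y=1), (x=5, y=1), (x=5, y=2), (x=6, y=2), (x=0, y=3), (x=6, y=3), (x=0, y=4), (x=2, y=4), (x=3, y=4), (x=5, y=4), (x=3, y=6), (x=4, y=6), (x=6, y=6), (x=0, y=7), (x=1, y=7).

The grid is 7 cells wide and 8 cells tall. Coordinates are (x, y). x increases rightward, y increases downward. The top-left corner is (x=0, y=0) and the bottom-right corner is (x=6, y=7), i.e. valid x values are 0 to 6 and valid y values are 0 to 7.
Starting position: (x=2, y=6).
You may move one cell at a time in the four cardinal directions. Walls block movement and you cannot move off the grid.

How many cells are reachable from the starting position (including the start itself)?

Answer: Reachable cells: 34

Derivation:
BFS flood-fill from (x=2, y=6):
  Distance 0: (x=2, y=6)
  Distance 1: (x=2, y=5), (x=1, y=6), (x=2, y=7)
  Distance 2: (x=1, y=5), (x=3, y=5), (x=0, y=6), (x=3, y=7)
  Distance 3: (x=1, y=4), (x=0, y=5), (x=4, y=5), (x=4, y=7)
  Distance 4: (x=1, y=3), (x=4, y=4), (x=5, y=5), (x=5, y=7)
  Distance 5: (x=1, y=2), (x=2, y=3), (x=4, y=3), (x=6, y=5), (x=5, y=6), (x=6, y=7)
  Distance 6: (x=1, y=1), (x=0, y=2), (x=2, y=2), (x=4, y=2), (x=3, y=3), (x=5, y=3), (x=6, y=4)
  Distance 7: (x=2, y=1), (x=4, y=1), (x=3, y=2)
  Distance 8: (x=2, y=0), (x=4, y=0)
Total reachable: 34 (grid has 37 open cells total)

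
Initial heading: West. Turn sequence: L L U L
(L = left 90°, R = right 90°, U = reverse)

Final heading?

Start: West
  L (left (90° counter-clockwise)) -> South
  L (left (90° counter-clockwise)) -> East
  U (U-turn (180°)) -> West
  L (left (90° counter-clockwise)) -> South
Final: South

Answer: Final heading: South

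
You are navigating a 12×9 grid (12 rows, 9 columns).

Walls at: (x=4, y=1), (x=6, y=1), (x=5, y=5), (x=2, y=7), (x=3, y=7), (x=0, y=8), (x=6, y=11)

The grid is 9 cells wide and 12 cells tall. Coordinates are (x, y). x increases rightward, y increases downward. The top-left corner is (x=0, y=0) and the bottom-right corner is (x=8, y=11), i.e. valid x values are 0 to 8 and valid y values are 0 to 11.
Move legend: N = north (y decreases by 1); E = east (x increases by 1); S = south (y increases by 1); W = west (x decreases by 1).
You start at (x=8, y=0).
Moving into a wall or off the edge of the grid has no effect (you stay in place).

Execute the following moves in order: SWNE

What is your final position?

Answer: Final position: (x=8, y=0)

Derivation:
Start: (x=8, y=0)
  S (south): (x=8, y=0) -> (x=8, y=1)
  W (west): (x=8, y=1) -> (x=7, y=1)
  N (north): (x=7, y=1) -> (x=7, y=0)
  E (east): (x=7, y=0) -> (x=8, y=0)
Final: (x=8, y=0)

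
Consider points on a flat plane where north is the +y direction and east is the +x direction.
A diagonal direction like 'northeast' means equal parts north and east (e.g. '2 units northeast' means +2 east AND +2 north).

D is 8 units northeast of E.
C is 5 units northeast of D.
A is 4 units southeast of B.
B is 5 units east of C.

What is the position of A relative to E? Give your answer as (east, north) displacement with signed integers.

Place E at the origin (east=0, north=0).
  D is 8 units northeast of E: delta (east=+8, north=+8); D at (east=8, north=8).
  C is 5 units northeast of D: delta (east=+5, north=+5); C at (east=13, north=13).
  B is 5 units east of C: delta (east=+5, north=+0); B at (east=18, north=13).
  A is 4 units southeast of B: delta (east=+4, north=-4); A at (east=22, north=9).
Therefore A relative to E: (east=22, north=9).

Answer: A is at (east=22, north=9) relative to E.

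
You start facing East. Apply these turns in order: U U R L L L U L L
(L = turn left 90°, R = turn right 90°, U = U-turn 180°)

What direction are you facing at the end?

Answer: Final heading: West

Derivation:
Start: East
  U (U-turn (180°)) -> West
  U (U-turn (180°)) -> East
  R (right (90° clockwise)) -> South
  L (left (90° counter-clockwise)) -> East
  L (left (90° counter-clockwise)) -> North
  L (left (90° counter-clockwise)) -> West
  U (U-turn (180°)) -> East
  L (left (90° counter-clockwise)) -> North
  L (left (90° counter-clockwise)) -> West
Final: West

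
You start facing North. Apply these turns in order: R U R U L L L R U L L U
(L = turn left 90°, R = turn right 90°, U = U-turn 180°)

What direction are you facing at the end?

Answer: Final heading: South

Derivation:
Start: North
  R (right (90° clockwise)) -> East
  U (U-turn (180°)) -> West
  R (right (90° clockwise)) -> North
  U (U-turn (180°)) -> South
  L (left (90° counter-clockwise)) -> East
  L (left (90° counter-clockwise)) -> North
  L (left (90° counter-clockwise)) -> West
  R (right (90° clockwise)) -> North
  U (U-turn (180°)) -> South
  L (left (90° counter-clockwise)) -> East
  L (left (90° counter-clockwise)) -> North
  U (U-turn (180°)) -> South
Final: South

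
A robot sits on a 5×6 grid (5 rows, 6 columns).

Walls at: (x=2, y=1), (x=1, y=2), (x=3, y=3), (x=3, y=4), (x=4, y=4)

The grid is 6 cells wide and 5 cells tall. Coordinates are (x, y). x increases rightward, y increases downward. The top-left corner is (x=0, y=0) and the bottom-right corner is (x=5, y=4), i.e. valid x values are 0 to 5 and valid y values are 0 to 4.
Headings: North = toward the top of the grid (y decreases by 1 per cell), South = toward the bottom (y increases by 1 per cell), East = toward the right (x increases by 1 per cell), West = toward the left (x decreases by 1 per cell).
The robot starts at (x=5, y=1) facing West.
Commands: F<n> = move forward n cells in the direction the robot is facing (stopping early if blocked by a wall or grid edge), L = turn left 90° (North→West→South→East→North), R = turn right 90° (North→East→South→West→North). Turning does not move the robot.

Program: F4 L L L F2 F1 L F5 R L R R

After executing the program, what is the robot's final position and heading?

Answer: Final position: (x=0, y=0), facing East

Derivation:
Start: (x=5, y=1), facing West
  F4: move forward 2/4 (blocked), now at (x=3, y=1)
  L: turn left, now facing South
  L: turn left, now facing East
  L: turn left, now facing North
  F2: move forward 1/2 (blocked), now at (x=3, y=0)
  F1: move forward 0/1 (blocked), now at (x=3, y=0)
  L: turn left, now facing West
  F5: move forward 3/5 (blocked), now at (x=0, y=0)
  R: turn right, now facing North
  L: turn left, now facing West
  R: turn right, now facing North
  R: turn right, now facing East
Final: (x=0, y=0), facing East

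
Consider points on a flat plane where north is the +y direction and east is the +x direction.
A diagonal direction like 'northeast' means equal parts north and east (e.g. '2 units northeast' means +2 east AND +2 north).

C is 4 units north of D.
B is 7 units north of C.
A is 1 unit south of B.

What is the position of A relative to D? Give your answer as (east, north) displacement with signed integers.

Answer: A is at (east=0, north=10) relative to D.

Derivation:
Place D at the origin (east=0, north=0).
  C is 4 units north of D: delta (east=+0, north=+4); C at (east=0, north=4).
  B is 7 units north of C: delta (east=+0, north=+7); B at (east=0, north=11).
  A is 1 unit south of B: delta (east=+0, north=-1); A at (east=0, north=10).
Therefore A relative to D: (east=0, north=10).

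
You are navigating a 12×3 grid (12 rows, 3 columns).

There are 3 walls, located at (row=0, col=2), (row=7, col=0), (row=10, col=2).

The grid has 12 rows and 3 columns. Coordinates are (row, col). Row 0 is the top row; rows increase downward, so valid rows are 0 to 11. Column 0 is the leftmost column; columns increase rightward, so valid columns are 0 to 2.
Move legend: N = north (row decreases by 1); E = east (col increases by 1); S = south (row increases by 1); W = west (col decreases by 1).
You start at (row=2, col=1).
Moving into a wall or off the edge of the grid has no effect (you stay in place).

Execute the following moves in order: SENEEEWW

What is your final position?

Answer: Final position: (row=2, col=0)

Derivation:
Start: (row=2, col=1)
  S (south): (row=2, col=1) -> (row=3, col=1)
  E (east): (row=3, col=1) -> (row=3, col=2)
  N (north): (row=3, col=2) -> (row=2, col=2)
  [×3]E (east): blocked, stay at (row=2, col=2)
  W (west): (row=2, col=2) -> (row=2, col=1)
  W (west): (row=2, col=1) -> (row=2, col=0)
Final: (row=2, col=0)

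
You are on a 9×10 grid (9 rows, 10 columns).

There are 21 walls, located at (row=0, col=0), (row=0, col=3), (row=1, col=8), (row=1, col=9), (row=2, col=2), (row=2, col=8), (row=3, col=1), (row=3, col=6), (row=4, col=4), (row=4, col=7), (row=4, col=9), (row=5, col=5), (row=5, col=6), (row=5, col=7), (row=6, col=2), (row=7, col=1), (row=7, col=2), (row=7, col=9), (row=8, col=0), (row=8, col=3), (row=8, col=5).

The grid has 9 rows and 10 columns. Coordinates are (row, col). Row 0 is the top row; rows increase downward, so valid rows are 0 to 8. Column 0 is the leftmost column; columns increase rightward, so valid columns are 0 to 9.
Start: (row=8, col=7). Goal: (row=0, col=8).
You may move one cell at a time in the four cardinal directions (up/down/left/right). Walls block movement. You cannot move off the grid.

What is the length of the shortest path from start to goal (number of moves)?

BFS from (row=8, col=7) until reaching (row=0, col=8):
  Distance 0: (row=8, col=7)
  Distance 1: (row=7, col=7), (row=8, col=6), (row=8, col=8)
  Distance 2: (row=6, col=7), (row=7, col=6), (row=7, col=8), (row=8, col=9)
  Distance 3: (row=6, col=6), (row=6, col=8), (row=7, col=5)
  Distance 4: (row=5, col=8), (row=6, col=5), (row=6, col=9), (row=7, col=4)
  Distance 5: (row=4, col=8), (row=5, col=9), (row=6, col=4), (row=7, col=3), (row=8, col=4)
  Distance 6: (row=3, col=8), (row=5, col=4), (row=6, col=3)
  Distance 7: (row=3, col=7), (row=3, col=9), (row=5, col=3)
  Distance 8: (row=2, col=7), (row=2, col=9), (row=4, col=3), (row=5, col=2)
  Distance 9: (row=1, col=7), (row=2, col=6), (row=3, col=3), (row=4, col=2), (row=5, col=1)
  Distance 10: (row=0, col=7), (row=1, col=6), (row=2, col=3), (row=2, col=5), (row=3, col=2), (row=3, col=4), (row=4, col=1), (row=5, col=0), (row=6, col=1)
  Distance 11: (row=0, col=6), (row=0, col=8), (row=1, col=3), (row=1, col=5), (row=2, col=4), (row=3, col=5), (row=4, col=0), (row=6, col=0)  <- goal reached here
One shortest path (11 moves): (row=8, col=7) -> (row=8, col=8) -> (row=7, col=8) -> (row=6, col=8) -> (row=5, col=8) -> (row=4, col=8) -> (row=3, col=8) -> (row=3, col=7) -> (row=2, col=7) -> (row=1, col=7) -> (row=0, col=7) -> (row=0, col=8)

Answer: Shortest path length: 11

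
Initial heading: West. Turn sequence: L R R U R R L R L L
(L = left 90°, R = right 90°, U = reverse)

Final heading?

Answer: Final heading: South

Derivation:
Start: West
  L (left (90° counter-clockwise)) -> South
  R (right (90° clockwise)) -> West
  R (right (90° clockwise)) -> North
  U (U-turn (180°)) -> South
  R (right (90° clockwise)) -> West
  R (right (90° clockwise)) -> North
  L (left (90° counter-clockwise)) -> West
  R (right (90° clockwise)) -> North
  L (left (90° counter-clockwise)) -> West
  L (left (90° counter-clockwise)) -> South
Final: South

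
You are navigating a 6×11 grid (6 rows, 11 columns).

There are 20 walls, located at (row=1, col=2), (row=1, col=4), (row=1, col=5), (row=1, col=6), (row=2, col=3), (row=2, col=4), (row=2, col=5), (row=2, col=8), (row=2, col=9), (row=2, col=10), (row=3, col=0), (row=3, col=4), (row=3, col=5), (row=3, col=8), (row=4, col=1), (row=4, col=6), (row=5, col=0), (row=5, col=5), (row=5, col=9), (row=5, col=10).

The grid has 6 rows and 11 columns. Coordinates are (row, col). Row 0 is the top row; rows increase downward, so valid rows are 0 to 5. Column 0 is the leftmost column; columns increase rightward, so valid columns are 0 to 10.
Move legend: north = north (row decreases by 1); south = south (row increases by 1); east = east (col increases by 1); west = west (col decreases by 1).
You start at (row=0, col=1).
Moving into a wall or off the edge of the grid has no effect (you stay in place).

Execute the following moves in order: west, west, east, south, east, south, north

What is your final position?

Start: (row=0, col=1)
  west (west): (row=0, col=1) -> (row=0, col=0)
  west (west): blocked, stay at (row=0, col=0)
  east (east): (row=0, col=0) -> (row=0, col=1)
  south (south): (row=0, col=1) -> (row=1, col=1)
  east (east): blocked, stay at (row=1, col=1)
  south (south): (row=1, col=1) -> (row=2, col=1)
  north (north): (row=2, col=1) -> (row=1, col=1)
Final: (row=1, col=1)

Answer: Final position: (row=1, col=1)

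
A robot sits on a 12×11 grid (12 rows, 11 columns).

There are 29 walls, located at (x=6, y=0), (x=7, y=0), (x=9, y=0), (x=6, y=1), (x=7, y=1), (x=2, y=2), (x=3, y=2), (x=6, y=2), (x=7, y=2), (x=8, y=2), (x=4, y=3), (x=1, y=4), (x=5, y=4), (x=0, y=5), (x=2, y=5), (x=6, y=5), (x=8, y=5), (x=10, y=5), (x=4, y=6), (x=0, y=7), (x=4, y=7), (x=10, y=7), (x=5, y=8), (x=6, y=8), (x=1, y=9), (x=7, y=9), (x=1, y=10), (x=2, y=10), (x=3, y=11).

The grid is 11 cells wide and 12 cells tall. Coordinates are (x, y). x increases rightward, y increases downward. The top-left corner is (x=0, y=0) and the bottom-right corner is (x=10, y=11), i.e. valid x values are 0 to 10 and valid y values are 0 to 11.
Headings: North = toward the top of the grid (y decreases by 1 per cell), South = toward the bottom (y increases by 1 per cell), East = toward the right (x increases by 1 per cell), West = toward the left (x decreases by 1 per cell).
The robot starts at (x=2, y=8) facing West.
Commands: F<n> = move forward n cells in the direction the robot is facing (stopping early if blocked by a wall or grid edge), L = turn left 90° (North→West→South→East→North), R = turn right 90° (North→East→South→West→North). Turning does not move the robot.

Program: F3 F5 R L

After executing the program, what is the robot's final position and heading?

Start: (x=2, y=8), facing West
  F3: move forward 2/3 (blocked), now at (x=0, y=8)
  F5: move forward 0/5 (blocked), now at (x=0, y=8)
  R: turn right, now facing North
  L: turn left, now facing West
Final: (x=0, y=8), facing West

Answer: Final position: (x=0, y=8), facing West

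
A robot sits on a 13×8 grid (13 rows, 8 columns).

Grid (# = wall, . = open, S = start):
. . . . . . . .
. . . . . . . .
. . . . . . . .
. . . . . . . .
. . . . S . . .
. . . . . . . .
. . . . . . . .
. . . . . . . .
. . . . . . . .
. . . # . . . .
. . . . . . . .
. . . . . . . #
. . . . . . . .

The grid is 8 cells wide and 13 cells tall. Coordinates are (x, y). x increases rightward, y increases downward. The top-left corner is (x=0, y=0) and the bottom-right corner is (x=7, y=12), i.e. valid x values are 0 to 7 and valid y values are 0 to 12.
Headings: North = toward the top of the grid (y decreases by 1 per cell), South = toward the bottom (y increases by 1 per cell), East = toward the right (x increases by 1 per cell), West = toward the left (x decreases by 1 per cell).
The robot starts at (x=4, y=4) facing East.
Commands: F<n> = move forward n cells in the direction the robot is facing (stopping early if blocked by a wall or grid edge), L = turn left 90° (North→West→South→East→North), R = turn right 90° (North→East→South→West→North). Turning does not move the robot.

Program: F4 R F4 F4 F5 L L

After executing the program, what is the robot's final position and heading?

Start: (x=4, y=4), facing East
  F4: move forward 3/4 (blocked), now at (x=7, y=4)
  R: turn right, now facing South
  F4: move forward 4, now at (x=7, y=8)
  F4: move forward 2/4 (blocked), now at (x=7, y=10)
  F5: move forward 0/5 (blocked), now at (x=7, y=10)
  L: turn left, now facing East
  L: turn left, now facing North
Final: (x=7, y=10), facing North

Answer: Final position: (x=7, y=10), facing North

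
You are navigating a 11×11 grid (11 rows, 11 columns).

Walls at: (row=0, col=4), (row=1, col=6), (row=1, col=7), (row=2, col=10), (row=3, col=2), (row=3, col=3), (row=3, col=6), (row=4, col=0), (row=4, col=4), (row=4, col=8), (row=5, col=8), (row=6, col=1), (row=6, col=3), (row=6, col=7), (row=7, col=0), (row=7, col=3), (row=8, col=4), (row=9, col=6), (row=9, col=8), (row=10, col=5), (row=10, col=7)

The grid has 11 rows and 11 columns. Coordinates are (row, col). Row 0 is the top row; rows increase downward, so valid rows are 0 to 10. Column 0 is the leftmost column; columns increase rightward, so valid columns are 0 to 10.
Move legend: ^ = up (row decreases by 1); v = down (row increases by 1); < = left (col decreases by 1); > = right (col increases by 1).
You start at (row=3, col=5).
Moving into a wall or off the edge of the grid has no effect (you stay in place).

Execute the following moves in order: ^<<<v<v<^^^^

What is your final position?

Start: (row=3, col=5)
  ^ (up): (row=3, col=5) -> (row=2, col=5)
  < (left): (row=2, col=5) -> (row=2, col=4)
  < (left): (row=2, col=4) -> (row=2, col=3)
  < (left): (row=2, col=3) -> (row=2, col=2)
  v (down): blocked, stay at (row=2, col=2)
  < (left): (row=2, col=2) -> (row=2, col=1)
  v (down): (row=2, col=1) -> (row=3, col=1)
  < (left): (row=3, col=1) -> (row=3, col=0)
  ^ (up): (row=3, col=0) -> (row=2, col=0)
  ^ (up): (row=2, col=0) -> (row=1, col=0)
  ^ (up): (row=1, col=0) -> (row=0, col=0)
  ^ (up): blocked, stay at (row=0, col=0)
Final: (row=0, col=0)

Answer: Final position: (row=0, col=0)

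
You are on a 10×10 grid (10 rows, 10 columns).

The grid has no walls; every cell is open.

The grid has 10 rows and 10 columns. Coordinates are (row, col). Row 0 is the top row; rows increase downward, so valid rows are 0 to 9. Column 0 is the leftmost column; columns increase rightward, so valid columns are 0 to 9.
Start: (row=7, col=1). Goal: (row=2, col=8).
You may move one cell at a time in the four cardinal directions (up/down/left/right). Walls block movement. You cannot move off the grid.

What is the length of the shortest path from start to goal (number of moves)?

Answer: Shortest path length: 12

Derivation:
BFS from (row=7, col=1) until reaching (row=2, col=8):
  Distance 0: (row=7, col=1)
  Distance 1: (row=6, col=1), (row=7, col=0), (row=7, col=2), (row=8, col=1)
  Distance 2: (row=5, col=1), (row=6, col=0), (row=6, col=2), (row=7, col=3), (row=8, col=0), (row=8, col=2), (row=9, col=1)
  Distance 3: (row=4, col=1), (row=5, col=0), (row=5, col=2), (row=6, col=3), (row=7, col=4), (row=8, col=3), (row=9, col=0), (row=9, col=2)
  Distance 4: (row=3, col=1), (row=4, col=0), (row=4, col=2), (row=5, col=3), (row=6, col=4), (row=7, col=5), (row=8, col=4), (row=9, col=3)
  Distance 5: (row=2, col=1), (row=3, col=0), (row=3, col=2), (row=4, col=3), (row=5, col=4), (row=6, col=5), (row=7, col=6), (row=8, col=5), (row=9, col=4)
  Distance 6: (row=1, col=1), (row=2, col=0), (row=2, col=2), (row=3, col=3), (row=4, col=4), (row=5, col=5), (row=6, col=6), (row=7, col=7), (row=8, col=6), (row=9, col=5)
  Distance 7: (row=0, col=1), (row=1, col=0), (row=1, col=2), (row=2, col=3), (row=3, col=4), (row=4, col=5), (row=5, col=6), (row=6, col=7), (row=7, col=8), (row=8, col=7), (row=9, col=6)
  Distance 8: (row=0, col=0), (row=0, col=2), (row=1, col=3), (row=2, col=4), (row=3, col=5), (row=4, col=6), (row=5, col=7), (row=6, col=8), (row=7, col=9), (row=8, col=8), (row=9, col=7)
  Distance 9: (row=0, col=3), (row=1, col=4), (row=2, col=5), (row=3, col=6), (row=4, col=7), (row=5, col=8), (row=6, col=9), (row=8, col=9), (row=9, col=8)
  Distance 10: (row=0, col=4), (row=1, col=5), (row=2, col=6), (row=3, col=7), (row=4, col=8), (row=5, col=9), (row=9, col=9)
  Distance 11: (row=0, col=5), (row=1, col=6), (row=2, col=7), (row=3, col=8), (row=4, col=9)
  Distance 12: (row=0, col=6), (row=1, col=7), (row=2, col=8), (row=3, col=9)  <- goal reached here
One shortest path (12 moves): (row=7, col=1) -> (row=7, col=2) -> (row=7, col=3) -> (row=7, col=4) -> (row=7, col=5) -> (row=7, col=6) -> (row=7, col=7) -> (row=7, col=8) -> (row=6, col=8) -> (row=5, col=8) -> (row=4, col=8) -> (row=3, col=8) -> (row=2, col=8)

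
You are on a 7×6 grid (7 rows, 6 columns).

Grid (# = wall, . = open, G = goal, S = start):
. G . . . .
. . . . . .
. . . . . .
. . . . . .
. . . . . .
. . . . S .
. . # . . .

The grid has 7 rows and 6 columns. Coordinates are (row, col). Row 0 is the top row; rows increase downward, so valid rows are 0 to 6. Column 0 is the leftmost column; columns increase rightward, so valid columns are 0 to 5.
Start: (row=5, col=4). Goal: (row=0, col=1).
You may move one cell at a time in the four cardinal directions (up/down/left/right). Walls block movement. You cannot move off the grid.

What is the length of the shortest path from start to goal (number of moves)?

BFS from (row=5, col=4) until reaching (row=0, col=1):
  Distance 0: (row=5, col=4)
  Distance 1: (row=4, col=4), (row=5, col=3), (row=5, col=5), (row=6, col=4)
  Distance 2: (row=3, col=4), (row=4, col=3), (row=4, col=5), (row=5, col=2), (row=6, col=3), (row=6, col=5)
  Distance 3: (row=2, col=4), (row=3, col=3), (row=3, col=5), (row=4, col=2), (row=5, col=1)
  Distance 4: (row=1, col=4), (row=2, col=3), (row=2, col=5), (row=3, col=2), (row=4, col=1), (row=5, col=0), (row=6, col=1)
  Distance 5: (row=0, col=4), (row=1, col=3), (row=1, col=5), (row=2, col=2), (row=3, col=1), (row=4, col=0), (row=6, col=0)
  Distance 6: (row=0, col=3), (row=0, col=5), (row=1, col=2), (row=2, col=1), (row=3, col=0)
  Distance 7: (row=0, col=2), (row=1, col=1), (row=2, col=0)
  Distance 8: (row=0, col=1), (row=1, col=0)  <- goal reached here
One shortest path (8 moves): (row=5, col=4) -> (row=5, col=3) -> (row=5, col=2) -> (row=5, col=1) -> (row=4, col=1) -> (row=3, col=1) -> (row=2, col=1) -> (row=1, col=1) -> (row=0, col=1)

Answer: Shortest path length: 8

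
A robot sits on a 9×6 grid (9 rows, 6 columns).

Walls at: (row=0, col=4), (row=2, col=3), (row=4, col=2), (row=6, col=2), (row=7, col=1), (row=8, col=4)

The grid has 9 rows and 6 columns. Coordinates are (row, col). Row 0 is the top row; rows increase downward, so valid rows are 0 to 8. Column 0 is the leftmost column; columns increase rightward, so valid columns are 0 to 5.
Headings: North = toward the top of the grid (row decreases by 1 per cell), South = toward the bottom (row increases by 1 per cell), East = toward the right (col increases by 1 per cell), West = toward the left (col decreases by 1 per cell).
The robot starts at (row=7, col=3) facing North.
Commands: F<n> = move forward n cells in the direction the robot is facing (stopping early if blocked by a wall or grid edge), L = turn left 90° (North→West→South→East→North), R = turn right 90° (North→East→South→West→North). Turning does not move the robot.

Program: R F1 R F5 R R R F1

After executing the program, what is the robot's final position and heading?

Answer: Final position: (row=7, col=5), facing East

Derivation:
Start: (row=7, col=3), facing North
  R: turn right, now facing East
  F1: move forward 1, now at (row=7, col=4)
  R: turn right, now facing South
  F5: move forward 0/5 (blocked), now at (row=7, col=4)
  R: turn right, now facing West
  R: turn right, now facing North
  R: turn right, now facing East
  F1: move forward 1, now at (row=7, col=5)
Final: (row=7, col=5), facing East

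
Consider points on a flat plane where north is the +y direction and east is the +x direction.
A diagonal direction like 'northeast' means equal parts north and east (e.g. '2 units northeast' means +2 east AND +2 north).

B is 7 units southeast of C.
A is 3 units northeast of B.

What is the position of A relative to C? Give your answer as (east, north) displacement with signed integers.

Answer: A is at (east=10, north=-4) relative to C.

Derivation:
Place C at the origin (east=0, north=0).
  B is 7 units southeast of C: delta (east=+7, north=-7); B at (east=7, north=-7).
  A is 3 units northeast of B: delta (east=+3, north=+3); A at (east=10, north=-4).
Therefore A relative to C: (east=10, north=-4).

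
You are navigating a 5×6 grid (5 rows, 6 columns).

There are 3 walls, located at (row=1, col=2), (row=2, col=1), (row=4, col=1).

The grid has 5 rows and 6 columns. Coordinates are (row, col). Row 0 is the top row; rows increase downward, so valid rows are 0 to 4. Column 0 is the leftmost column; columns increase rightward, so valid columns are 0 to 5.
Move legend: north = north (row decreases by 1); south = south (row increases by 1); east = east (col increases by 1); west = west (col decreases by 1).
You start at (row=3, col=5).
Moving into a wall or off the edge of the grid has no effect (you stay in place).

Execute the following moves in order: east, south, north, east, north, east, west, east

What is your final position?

Answer: Final position: (row=2, col=5)

Derivation:
Start: (row=3, col=5)
  east (east): blocked, stay at (row=3, col=5)
  south (south): (row=3, col=5) -> (row=4, col=5)
  north (north): (row=4, col=5) -> (row=3, col=5)
  east (east): blocked, stay at (row=3, col=5)
  north (north): (row=3, col=5) -> (row=2, col=5)
  east (east): blocked, stay at (row=2, col=5)
  west (west): (row=2, col=5) -> (row=2, col=4)
  east (east): (row=2, col=4) -> (row=2, col=5)
Final: (row=2, col=5)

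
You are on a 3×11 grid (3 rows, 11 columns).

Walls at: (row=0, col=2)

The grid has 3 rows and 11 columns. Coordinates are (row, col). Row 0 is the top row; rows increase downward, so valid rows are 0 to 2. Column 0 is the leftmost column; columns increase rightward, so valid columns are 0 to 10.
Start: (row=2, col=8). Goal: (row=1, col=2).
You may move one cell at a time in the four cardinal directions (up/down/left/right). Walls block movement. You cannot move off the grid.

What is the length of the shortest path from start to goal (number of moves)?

Answer: Shortest path length: 7

Derivation:
BFS from (row=2, col=8) until reaching (row=1, col=2):
  Distance 0: (row=2, col=8)
  Distance 1: (row=1, col=8), (row=2, col=7), (row=2, col=9)
  Distance 2: (row=0, col=8), (row=1, col=7), (row=1, col=9), (row=2, col=6), (row=2, col=10)
  Distance 3: (row=0, col=7), (row=0, col=9), (row=1, col=6), (row=1, col=10), (row=2, col=5)
  Distance 4: (row=0, col=6), (row=0, col=10), (row=1, col=5), (row=2, col=4)
  Distance 5: (row=0, col=5), (row=1, col=4), (row=2, col=3)
  Distance 6: (row=0, col=4), (row=1, col=3), (row=2, col=2)
  Distance 7: (row=0, col=3), (row=1, col=2), (row=2, col=1)  <- goal reached here
One shortest path (7 moves): (row=2, col=8) -> (row=2, col=7) -> (row=2, col=6) -> (row=2, col=5) -> (row=2, col=4) -> (row=2, col=3) -> (row=2, col=2) -> (row=1, col=2)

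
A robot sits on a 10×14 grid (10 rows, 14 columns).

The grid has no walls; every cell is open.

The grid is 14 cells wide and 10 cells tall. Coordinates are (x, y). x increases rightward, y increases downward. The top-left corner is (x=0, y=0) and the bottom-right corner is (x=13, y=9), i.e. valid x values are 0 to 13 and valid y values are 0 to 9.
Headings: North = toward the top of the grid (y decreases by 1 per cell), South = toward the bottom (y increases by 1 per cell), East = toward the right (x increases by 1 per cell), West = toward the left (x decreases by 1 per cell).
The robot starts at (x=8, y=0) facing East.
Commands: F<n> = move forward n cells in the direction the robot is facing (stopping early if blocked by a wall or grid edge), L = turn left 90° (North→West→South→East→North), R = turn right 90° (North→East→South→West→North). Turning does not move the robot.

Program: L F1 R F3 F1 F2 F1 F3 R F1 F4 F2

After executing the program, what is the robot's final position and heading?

Start: (x=8, y=0), facing East
  L: turn left, now facing North
  F1: move forward 0/1 (blocked), now at (x=8, y=0)
  R: turn right, now facing East
  F3: move forward 3, now at (x=11, y=0)
  F1: move forward 1, now at (x=12, y=0)
  F2: move forward 1/2 (blocked), now at (x=13, y=0)
  F1: move forward 0/1 (blocked), now at (x=13, y=0)
  F3: move forward 0/3 (blocked), now at (x=13, y=0)
  R: turn right, now facing South
  F1: move forward 1, now at (x=13, y=1)
  F4: move forward 4, now at (x=13, y=5)
  F2: move forward 2, now at (x=13, y=7)
Final: (x=13, y=7), facing South

Answer: Final position: (x=13, y=7), facing South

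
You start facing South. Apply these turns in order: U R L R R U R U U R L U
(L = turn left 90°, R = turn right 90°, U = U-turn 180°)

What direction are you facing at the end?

Answer: Final heading: West

Derivation:
Start: South
  U (U-turn (180°)) -> North
  R (right (90° clockwise)) -> East
  L (left (90° counter-clockwise)) -> North
  R (right (90° clockwise)) -> East
  R (right (90° clockwise)) -> South
  U (U-turn (180°)) -> North
  R (right (90° clockwise)) -> East
  U (U-turn (180°)) -> West
  U (U-turn (180°)) -> East
  R (right (90° clockwise)) -> South
  L (left (90° counter-clockwise)) -> East
  U (U-turn (180°)) -> West
Final: West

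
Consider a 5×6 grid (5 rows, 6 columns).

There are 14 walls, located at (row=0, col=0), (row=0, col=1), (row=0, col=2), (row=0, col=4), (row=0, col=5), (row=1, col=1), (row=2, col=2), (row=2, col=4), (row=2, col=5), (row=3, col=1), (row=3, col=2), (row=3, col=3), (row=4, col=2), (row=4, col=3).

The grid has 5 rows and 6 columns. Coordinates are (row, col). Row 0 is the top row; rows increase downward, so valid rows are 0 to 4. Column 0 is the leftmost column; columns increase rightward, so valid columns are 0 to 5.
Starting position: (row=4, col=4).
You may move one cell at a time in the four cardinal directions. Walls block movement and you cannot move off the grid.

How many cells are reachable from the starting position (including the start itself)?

BFS flood-fill from (row=4, col=4):
  Distance 0: (row=4, col=4)
  Distance 1: (row=3, col=4), (row=4, col=5)
  Distance 2: (row=3, col=5)
Total reachable: 4 (grid has 16 open cells total)

Answer: Reachable cells: 4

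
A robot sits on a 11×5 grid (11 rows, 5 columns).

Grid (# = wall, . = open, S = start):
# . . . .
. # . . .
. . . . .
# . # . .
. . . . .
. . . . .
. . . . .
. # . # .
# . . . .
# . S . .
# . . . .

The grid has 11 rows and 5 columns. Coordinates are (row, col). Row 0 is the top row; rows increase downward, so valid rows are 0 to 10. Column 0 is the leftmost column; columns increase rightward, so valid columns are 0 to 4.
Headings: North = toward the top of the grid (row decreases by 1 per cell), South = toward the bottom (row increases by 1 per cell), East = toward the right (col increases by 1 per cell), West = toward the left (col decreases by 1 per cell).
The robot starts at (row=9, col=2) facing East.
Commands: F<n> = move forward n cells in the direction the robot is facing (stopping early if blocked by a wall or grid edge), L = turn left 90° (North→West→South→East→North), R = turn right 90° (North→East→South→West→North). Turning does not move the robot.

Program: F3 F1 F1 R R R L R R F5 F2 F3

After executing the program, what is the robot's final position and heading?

Start: (row=9, col=2), facing East
  F3: move forward 2/3 (blocked), now at (row=9, col=4)
  F1: move forward 0/1 (blocked), now at (row=9, col=4)
  F1: move forward 0/1 (blocked), now at (row=9, col=4)
  R: turn right, now facing South
  R: turn right, now facing West
  R: turn right, now facing North
  L: turn left, now facing West
  R: turn right, now facing North
  R: turn right, now facing East
  F5: move forward 0/5 (blocked), now at (row=9, col=4)
  F2: move forward 0/2 (blocked), now at (row=9, col=4)
  F3: move forward 0/3 (blocked), now at (row=9, col=4)
Final: (row=9, col=4), facing East

Answer: Final position: (row=9, col=4), facing East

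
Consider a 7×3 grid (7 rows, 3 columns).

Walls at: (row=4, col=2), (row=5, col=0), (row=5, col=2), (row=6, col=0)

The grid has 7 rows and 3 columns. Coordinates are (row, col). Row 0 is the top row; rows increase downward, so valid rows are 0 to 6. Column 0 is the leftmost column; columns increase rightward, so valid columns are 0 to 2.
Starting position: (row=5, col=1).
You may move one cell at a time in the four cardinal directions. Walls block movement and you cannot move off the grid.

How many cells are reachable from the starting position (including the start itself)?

BFS flood-fill from (row=5, col=1):
  Distance 0: (row=5, col=1)
  Distance 1: (row=4, col=1), (row=6, col=1)
  Distance 2: (row=3, col=1), (row=4, col=0), (row=6, col=2)
  Distance 3: (row=2, col=1), (row=3, col=0), (row=3, col=2)
  Distance 4: (row=1, col=1), (row=2, col=0), (row=2, col=2)
  Distance 5: (row=0, col=1), (row=1, col=0), (row=1, col=2)
  Distance 6: (row=0, col=0), (row=0, col=2)
Total reachable: 17 (grid has 17 open cells total)

Answer: Reachable cells: 17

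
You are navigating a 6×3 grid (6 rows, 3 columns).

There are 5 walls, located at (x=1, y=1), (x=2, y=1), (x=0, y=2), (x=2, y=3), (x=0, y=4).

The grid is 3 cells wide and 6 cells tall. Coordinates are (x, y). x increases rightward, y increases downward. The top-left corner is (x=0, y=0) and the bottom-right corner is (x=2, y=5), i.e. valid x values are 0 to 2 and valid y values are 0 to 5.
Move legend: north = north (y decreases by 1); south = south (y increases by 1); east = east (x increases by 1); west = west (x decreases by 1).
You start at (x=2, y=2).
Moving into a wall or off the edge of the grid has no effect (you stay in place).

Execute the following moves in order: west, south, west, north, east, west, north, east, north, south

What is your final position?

Answer: Final position: (x=1, y=3)

Derivation:
Start: (x=2, y=2)
  west (west): (x=2, y=2) -> (x=1, y=2)
  south (south): (x=1, y=2) -> (x=1, y=3)
  west (west): (x=1, y=3) -> (x=0, y=3)
  north (north): blocked, stay at (x=0, y=3)
  east (east): (x=0, y=3) -> (x=1, y=3)
  west (west): (x=1, y=3) -> (x=0, y=3)
  north (north): blocked, stay at (x=0, y=3)
  east (east): (x=0, y=3) -> (x=1, y=3)
  north (north): (x=1, y=3) -> (x=1, y=2)
  south (south): (x=1, y=2) -> (x=1, y=3)
Final: (x=1, y=3)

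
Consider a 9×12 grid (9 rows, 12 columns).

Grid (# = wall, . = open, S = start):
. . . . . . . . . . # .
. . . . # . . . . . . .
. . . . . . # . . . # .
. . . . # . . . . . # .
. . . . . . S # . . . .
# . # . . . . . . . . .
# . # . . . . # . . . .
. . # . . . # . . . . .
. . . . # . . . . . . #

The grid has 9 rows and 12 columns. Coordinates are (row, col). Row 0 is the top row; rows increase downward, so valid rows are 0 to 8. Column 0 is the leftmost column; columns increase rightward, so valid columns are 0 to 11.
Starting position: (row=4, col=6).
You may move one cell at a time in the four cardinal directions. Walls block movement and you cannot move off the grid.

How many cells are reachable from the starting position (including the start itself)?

BFS flood-fill from (row=4, col=6):
  Distance 0: (row=4, col=6)
  Distance 1: (row=3, col=6), (row=4, col=5), (row=5, col=6)
  Distance 2: (row=3, col=5), (row=3, col=7), (row=4, col=4), (row=5, col=5), (row=5, col=7), (row=6, col=6)
  Distance 3: (row=2, col=5), (row=2, col=7), (row=3, col=8), (row=4, col=3), (row=5, col=4), (row=5, col=8), (row=6, col=5)
  Distance 4: (row=1, col=5), (row=1, col=7), (row=2, col=4), (row=2, col=8), (row=3, col=3), (row=3, col=9), (row=4, col=2), (row=4, col=8), (row=5, col=3), (row=5, col=9), (row=6, col=4), (row=6, col=8), (row=7, col=5)
  Distance 5: (row=0, col=5), (row=0, col=7), (row=1, col=6), (row=1, col=8), (row=2, col=3), (row=2, col=9), (row=3, col=2), (row=4, col=1), (row=4, col=9), (row=5, col=10), (row=6, col=3), (row=6, col=9), (row=7, col=4), (row=7, col=8), (row=8, col=5)
  Distance 6: (row=0, col=4), (row=0, col=6), (row=0, col=8), (row=1, col=3), (row=1, col=9), (row=2, col=2), (row=3, col=1), (row=4, col=0), (row=4, col=10), (row=5, col=1), (row=5, col=11), (row=6, col=10), (row=7, col=3), (row=7, col=7), (row=7, col=9), (row=8, col=6), (row=8, col=8)
  Distance 7: (row=0, col=3), (row=0, col=9), (row=1, col=2), (row=1, col=10), (row=2, col=1), (row=3, col=0), (row=4, col=11), (row=6, col=1), (row=6, col=11), (row=7, col=10), (row=8, col=3), (row=8, col=7), (row=8, col=9)
  Distance 8: (row=0, col=2), (row=1, col=1), (row=1, col=11), (row=2, col=0), (row=3, col=11), (row=7, col=1), (row=7, col=11), (row=8, col=2), (row=8, col=10)
  Distance 9: (row=0, col=1), (row=0, col=11), (row=1, col=0), (row=2, col=11), (row=7, col=0), (row=8, col=1)
  Distance 10: (row=0, col=0), (row=8, col=0)
Total reachable: 92 (grid has 92 open cells total)

Answer: Reachable cells: 92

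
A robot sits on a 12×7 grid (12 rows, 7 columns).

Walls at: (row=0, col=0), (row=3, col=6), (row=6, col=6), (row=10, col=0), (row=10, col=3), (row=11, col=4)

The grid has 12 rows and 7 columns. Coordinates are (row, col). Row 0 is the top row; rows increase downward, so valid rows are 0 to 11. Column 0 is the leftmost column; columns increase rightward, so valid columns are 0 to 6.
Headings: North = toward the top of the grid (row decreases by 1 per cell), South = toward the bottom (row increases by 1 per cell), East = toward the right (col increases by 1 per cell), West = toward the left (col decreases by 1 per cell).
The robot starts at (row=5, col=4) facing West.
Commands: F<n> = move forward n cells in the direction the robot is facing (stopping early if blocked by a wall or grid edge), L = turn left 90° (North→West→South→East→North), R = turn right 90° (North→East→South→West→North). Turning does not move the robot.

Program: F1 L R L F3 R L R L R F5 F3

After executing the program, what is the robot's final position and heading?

Start: (row=5, col=4), facing West
  F1: move forward 1, now at (row=5, col=3)
  L: turn left, now facing South
  R: turn right, now facing West
  L: turn left, now facing South
  F3: move forward 3, now at (row=8, col=3)
  R: turn right, now facing West
  L: turn left, now facing South
  R: turn right, now facing West
  L: turn left, now facing South
  R: turn right, now facing West
  F5: move forward 3/5 (blocked), now at (row=8, col=0)
  F3: move forward 0/3 (blocked), now at (row=8, col=0)
Final: (row=8, col=0), facing West

Answer: Final position: (row=8, col=0), facing West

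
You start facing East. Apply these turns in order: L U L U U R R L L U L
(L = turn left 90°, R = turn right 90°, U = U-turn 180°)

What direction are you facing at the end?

Answer: Final heading: South

Derivation:
Start: East
  L (left (90° counter-clockwise)) -> North
  U (U-turn (180°)) -> South
  L (left (90° counter-clockwise)) -> East
  U (U-turn (180°)) -> West
  U (U-turn (180°)) -> East
  R (right (90° clockwise)) -> South
  R (right (90° clockwise)) -> West
  L (left (90° counter-clockwise)) -> South
  L (left (90° counter-clockwise)) -> East
  U (U-turn (180°)) -> West
  L (left (90° counter-clockwise)) -> South
Final: South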